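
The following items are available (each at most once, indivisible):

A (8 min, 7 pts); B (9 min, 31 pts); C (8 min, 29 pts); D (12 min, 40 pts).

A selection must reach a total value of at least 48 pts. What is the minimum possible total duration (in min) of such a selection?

17

Subsets with value ≥ 48, sorted by total duration:
- B+C: duration 17, value 60
- C+D: duration 20, value 69
Minimum duration: 17 min.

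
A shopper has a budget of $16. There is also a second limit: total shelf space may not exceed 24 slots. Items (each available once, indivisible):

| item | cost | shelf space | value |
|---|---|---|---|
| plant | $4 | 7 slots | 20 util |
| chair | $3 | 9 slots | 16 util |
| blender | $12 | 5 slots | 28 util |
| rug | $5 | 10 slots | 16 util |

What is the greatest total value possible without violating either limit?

48 util

Feasible sets respecting both limits:
- plant+blender: cost 16, shelf space 12, value 48
- chair+blender: cost 15, shelf space 14, value 44
- plant+chair: cost 7, shelf space 16, value 36
- plant+rug: cost 9, shelf space 17, value 36
Best: 48 util.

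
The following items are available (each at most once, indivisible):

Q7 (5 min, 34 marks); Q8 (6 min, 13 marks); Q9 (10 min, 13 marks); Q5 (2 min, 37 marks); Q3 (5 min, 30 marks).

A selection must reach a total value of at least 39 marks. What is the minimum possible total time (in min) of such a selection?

Subsets with value ≥ 39, sorted by total time:
- Q7+Q5: time 7, value 71
- Q5+Q3: time 7, value 67
Minimum time: 7 min.

7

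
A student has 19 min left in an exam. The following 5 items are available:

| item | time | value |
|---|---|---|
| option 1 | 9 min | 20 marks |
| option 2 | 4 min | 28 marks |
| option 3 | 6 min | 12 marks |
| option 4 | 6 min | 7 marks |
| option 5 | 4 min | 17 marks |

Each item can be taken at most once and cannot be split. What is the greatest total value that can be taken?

65 marks

Check high-value combinations within 19 min:
- option 1+option 2+option 5: time 9+4+4=17, value 20+28+17=65
- option 1+option 2+option 3: time 9+4+6=19, value 20+28+12=60
- option 2+option 3+option 5: time 4+6+4=14, value 28+12+17=57
- option 1+option 2+option 4: time 9+4+6=19, value 20+28+7=55
- option 2+option 4+option 5: time 4+6+4=14, value 28+7+17=52
Best: 65 marks.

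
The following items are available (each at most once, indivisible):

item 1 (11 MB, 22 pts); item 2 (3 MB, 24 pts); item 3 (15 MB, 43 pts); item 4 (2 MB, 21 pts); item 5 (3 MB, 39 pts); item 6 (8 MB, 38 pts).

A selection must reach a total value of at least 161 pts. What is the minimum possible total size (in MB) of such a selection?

31

Subsets with value ≥ 161, sorted by total size:
- item 2+item 3+item 4+item 5+item 6: size 31, value 165
- item 1+item 3+item 4+item 5+item 6: size 39, value 163
Minimum size: 31 MB.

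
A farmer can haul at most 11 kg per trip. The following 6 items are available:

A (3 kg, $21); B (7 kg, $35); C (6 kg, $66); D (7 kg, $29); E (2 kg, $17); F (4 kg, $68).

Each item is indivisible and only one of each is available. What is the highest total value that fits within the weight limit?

This is a 0/1 knapsack; check combinations near the capacity.
- C+F: weight 6+4=10, value 66+68=134
- A+E+F: weight 3+2+4=9, value 21+17+68=106
- A+C+E: weight 3+6+2=11, value 21+66+17=104
- B+F: weight 7+4=11, value 35+68=103
Best: $134.

$134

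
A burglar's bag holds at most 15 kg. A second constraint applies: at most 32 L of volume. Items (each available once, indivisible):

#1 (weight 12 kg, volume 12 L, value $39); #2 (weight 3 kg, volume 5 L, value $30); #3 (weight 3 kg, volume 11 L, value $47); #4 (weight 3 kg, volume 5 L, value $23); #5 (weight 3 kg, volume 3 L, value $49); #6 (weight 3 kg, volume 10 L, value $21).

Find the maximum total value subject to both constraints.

$149

Feasible sets respecting both limits:
- #2+#3+#4+#5: weight 12, volume 24, value 149
- #2+#3+#5+#6: weight 12, volume 29, value 147
- #3+#4+#5+#6: weight 12, volume 29, value 140
Best: $149.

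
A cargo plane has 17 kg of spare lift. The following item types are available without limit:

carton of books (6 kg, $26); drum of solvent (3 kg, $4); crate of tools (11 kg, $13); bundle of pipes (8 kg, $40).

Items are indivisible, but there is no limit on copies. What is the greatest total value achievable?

Best value-per-unit is bundle of pipes at 40/8, and filling with it alone uses weight 2×8=16. No mix of the others beats 2×40 = 80.

$80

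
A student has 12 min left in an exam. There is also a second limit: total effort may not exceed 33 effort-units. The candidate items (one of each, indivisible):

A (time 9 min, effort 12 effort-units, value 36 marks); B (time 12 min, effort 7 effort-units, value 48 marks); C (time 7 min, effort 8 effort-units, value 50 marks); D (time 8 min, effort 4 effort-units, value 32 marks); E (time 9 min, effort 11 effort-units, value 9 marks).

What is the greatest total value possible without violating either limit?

Feasible sets respecting both limits:
- C: time 7, effort 8, value 50
- B: time 12, effort 7, value 48
- A: time 9, effort 12, value 36
- D: time 8, effort 4, value 32
Best: 50 marks.

50 marks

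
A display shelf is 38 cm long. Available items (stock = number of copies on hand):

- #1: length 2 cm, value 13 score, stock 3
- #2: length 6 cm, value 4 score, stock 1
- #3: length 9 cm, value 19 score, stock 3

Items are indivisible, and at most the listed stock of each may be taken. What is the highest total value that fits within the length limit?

96 score

Top feasible selections:
- 3×#1 + 3×#3: length 33, value 96
- 2×#1 + 1×#2 + 3×#3: length 37, value 87
- 2×#1 + 3×#3: length 31, value 83
- 3×#1 + 1×#2 + 2×#3: length 30, value 81
Best: 96 score.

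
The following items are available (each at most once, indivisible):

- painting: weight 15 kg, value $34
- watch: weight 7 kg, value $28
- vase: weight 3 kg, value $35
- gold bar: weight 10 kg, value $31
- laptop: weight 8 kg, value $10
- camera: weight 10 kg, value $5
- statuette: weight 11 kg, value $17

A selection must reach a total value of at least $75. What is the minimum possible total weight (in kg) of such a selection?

Subsets with value ≥ 75, sorted by total weight:
- watch+vase+gold bar: weight 20, value 94
- watch+vase+statuette: weight 21, value 80
- vase+gold bar+laptop: weight 21, value 76
Minimum weight: 20 kg.

20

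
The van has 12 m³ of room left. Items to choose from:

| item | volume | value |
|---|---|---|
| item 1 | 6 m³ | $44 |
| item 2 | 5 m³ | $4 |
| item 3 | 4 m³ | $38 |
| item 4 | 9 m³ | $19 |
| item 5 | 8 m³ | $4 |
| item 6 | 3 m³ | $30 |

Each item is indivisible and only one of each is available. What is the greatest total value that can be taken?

Check high-value combinations within 12 m³:
- item 1+item 3: volume 6+4=10, value 44+38=82
- item 1+item 6: volume 6+3=9, value 44+30=74
- item 2+item 3+item 6: volume 5+4+3=12, value 4+38+30=72
- item 3+item 6: volume 4+3=7, value 38+30=68
Best: $82.

$82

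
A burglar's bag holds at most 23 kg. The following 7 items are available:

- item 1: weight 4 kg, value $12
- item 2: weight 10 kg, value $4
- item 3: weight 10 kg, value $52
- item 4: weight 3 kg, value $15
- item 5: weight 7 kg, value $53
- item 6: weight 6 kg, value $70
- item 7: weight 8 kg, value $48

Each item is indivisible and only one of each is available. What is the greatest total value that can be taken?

Check high-value combinations within 23 kg:
- item 3+item 5+item 6: weight 10+7+6=23, value 52+53+70=175
- item 5+item 6+item 7: weight 7+6+8=21, value 53+70+48=171
- item 1+item 4+item 5+item 6: weight 4+3+7+6=20, value 12+15+53+70=150
- item 1+item 3+item 4+item 6: weight 4+10+3+6=23, value 12+52+15+70=149
Best: $175.

$175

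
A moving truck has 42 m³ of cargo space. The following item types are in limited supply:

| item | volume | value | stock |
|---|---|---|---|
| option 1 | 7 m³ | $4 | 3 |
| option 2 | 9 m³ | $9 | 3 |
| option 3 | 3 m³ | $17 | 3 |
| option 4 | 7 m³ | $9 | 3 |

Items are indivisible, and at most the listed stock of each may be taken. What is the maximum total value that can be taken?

$87

Best selections within volume 42 and stock limits:
- 1×option 2 + 3×option 3 + 3×option 4: volume 39, value 87
- 2×option 2 + 3×option 3 + 2×option 4: volume 41, value 87
Best: $87.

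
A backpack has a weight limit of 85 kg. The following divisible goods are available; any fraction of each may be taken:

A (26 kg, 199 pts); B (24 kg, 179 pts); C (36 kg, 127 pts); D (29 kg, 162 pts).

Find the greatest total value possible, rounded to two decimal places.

561.17

Take in order of value per unit:
- A (199/26 per unit): all 26 → value 199, running total 199.00
- B (179/24 per unit): all 24 → value 179, running total 378.00
- D (162/29 per unit): all 29 → value 162, running total 540.00
- C (127/36 per unit): 6 of 36 → value 6×127/36 = 21.1667, running total 561.17
Total 561.17.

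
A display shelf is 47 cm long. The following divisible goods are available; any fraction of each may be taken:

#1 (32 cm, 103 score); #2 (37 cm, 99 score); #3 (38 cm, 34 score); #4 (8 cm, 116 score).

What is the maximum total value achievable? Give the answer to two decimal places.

Take in order of value per unit:
- #4 (116/8 per unit): all 8 → value 116, running total 116.00
- #1 (103/32 per unit): all 32 → value 103, running total 219.00
- #2 (99/37 per unit): 7 of 37 → value 7×99/37 = 18.7297, running total 237.73
Total 237.73.

237.73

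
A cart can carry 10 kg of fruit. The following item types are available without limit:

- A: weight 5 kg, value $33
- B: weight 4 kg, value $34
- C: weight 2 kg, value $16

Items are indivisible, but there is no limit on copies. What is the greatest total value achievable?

Best value-per-unit is B at 34/4; filling with it alone gives 2×34 = 68.
Optimal mix: 2×B + 1×C → weight 10, value 84.

$84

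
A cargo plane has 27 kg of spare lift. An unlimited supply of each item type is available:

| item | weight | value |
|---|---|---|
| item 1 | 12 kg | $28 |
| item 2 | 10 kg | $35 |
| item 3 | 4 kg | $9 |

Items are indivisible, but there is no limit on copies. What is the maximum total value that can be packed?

$79

Best value-per-unit is item 2 at 35/10; filling with it alone gives 2×35 = 70.
Optimal mix: 2×item 2 + 1×item 3 → weight 24, value 79.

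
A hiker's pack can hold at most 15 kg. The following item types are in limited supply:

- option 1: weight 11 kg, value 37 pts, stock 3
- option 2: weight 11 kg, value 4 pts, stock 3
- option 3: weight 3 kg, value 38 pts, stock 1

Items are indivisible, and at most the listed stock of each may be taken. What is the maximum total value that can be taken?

Top feasible selections:
- 1×option 1 + 1×option 3: weight 14, value 75
- 1×option 2 + 1×option 3: weight 14, value 42
- 1×option 3: weight 3, value 38
Best: 75 pts.

75 pts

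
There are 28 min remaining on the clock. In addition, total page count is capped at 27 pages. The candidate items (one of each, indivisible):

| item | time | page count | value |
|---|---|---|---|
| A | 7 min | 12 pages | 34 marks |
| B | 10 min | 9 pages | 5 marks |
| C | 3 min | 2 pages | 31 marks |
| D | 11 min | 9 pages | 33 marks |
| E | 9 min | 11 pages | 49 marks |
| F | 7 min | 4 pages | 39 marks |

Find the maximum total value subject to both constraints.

137 marks

Feasible sets respecting both limits:
- A+C+D+F: time 28, page count 27, value 137
- A+E+F: time 23, page count 27, value 122
- D+E+F: time 27, page count 24, value 121
Best: 137 marks.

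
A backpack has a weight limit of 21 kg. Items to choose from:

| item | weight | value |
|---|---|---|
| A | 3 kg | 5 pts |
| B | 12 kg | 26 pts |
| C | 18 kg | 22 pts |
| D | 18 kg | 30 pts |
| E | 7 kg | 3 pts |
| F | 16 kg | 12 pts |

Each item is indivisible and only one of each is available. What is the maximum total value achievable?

35 pts

This is a 0/1 knapsack; check combinations near the capacity.
- A+D: weight 3+18=21, value 5+30=35
- A+B: weight 3+12=15, value 5+26=31
- D: weight 18, value 30
Best: 35 pts.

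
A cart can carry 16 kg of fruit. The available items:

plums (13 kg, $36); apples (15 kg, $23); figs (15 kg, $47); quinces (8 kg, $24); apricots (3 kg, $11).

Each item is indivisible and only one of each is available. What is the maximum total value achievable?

$47

Check high-value combinations within 16 kg:
- figs: weight 15, value 47
- plums+apricots: weight 13+3=16, value 36+11=47
- plums: weight 13, value 36
- quinces+apricots: weight 8+3=11, value 24+11=35
Best: $47.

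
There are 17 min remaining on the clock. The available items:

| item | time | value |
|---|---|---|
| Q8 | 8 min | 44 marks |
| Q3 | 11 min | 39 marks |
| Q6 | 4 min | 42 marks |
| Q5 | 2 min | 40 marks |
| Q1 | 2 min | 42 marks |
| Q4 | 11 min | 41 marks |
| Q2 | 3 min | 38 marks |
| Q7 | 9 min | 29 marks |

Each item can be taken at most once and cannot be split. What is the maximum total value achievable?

Check high-value combinations within 17 min:
- Q8+Q6+Q5+Q1: time 8+4+2+2=16, value 44+42+40+42=168
- Q8+Q6+Q1+Q2: time 8+4+2+3=17, value 44+42+42+38=166
- Q8+Q5+Q1+Q2: time 8+2+2+3=15, value 44+40+42+38=164
Best: 168 marks.

168 marks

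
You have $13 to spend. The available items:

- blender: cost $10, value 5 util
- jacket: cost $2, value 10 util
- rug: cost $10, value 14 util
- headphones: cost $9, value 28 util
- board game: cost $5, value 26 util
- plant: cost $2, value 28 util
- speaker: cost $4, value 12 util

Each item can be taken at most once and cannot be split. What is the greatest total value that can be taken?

76 util

Check high-value combinations within $13:
- jacket+board game+plant+speaker: cost 2+5+2+4=13, value 10+26+28+12=76
- board game+plant+speaker: cost 5+2+4=11, value 26+28+12=66
- jacket+headphones+plant: cost 2+9+2=13, value 10+28+28=66
- jacket+board game+plant: cost 2+5+2=9, value 10+26+28=64
- headphones+plant: cost 9+2=11, value 28+28=56
Best: 76 util.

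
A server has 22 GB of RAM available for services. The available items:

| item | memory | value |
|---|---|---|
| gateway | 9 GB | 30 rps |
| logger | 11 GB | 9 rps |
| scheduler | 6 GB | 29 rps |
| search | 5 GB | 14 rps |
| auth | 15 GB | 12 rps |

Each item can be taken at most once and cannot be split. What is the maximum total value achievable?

Check high-value combinations within 22 GB:
- gateway+scheduler+search: memory 9+6+5=20, value 30+29+14=73
- gateway+scheduler: memory 9+6=15, value 30+29=59
- logger+scheduler+search: memory 11+6+5=22, value 9+29+14=52
- gateway+search: memory 9+5=14, value 30+14=44
Best: 73 rps.

73 rps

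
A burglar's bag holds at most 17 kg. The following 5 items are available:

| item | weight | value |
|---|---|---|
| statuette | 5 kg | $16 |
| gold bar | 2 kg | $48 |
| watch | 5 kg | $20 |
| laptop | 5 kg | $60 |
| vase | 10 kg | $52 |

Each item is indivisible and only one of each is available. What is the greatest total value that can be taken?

$160

Check high-value combinations within 17 kg:
- gold bar+laptop+vase: weight 2+5+10=17, value 48+60+52=160
- statuette+gold bar+watch+laptop: weight 5+2+5+5=17, value 16+48+20+60=144
- gold bar+watch+laptop: weight 2+5+5=12, value 48+20+60=128
- statuette+gold bar+laptop: weight 5+2+5=12, value 16+48+60=124
Best: $160.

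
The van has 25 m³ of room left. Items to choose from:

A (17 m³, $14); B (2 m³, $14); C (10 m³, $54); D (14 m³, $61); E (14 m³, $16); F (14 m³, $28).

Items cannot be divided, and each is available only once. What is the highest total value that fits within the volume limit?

This is a 0/1 knapsack; check combinations near the capacity.
- C+D: volume 10+14=24, value 54+61=115
- C+F: volume 10+14=24, value 54+28=82
- B+D: volume 2+14=16, value 14+61=75
Best: $115.

$115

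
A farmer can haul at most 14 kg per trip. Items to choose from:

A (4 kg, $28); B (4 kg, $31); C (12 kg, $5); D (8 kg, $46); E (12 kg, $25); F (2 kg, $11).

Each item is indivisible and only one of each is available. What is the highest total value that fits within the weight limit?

Check high-value combinations within 14 kg:
- B+D+F: weight 4+8+2=14, value 31+46+11=88
- A+D+F: weight 4+8+2=14, value 28+46+11=85
- B+D: weight 4+8=12, value 31+46=77
Best: $88.

$88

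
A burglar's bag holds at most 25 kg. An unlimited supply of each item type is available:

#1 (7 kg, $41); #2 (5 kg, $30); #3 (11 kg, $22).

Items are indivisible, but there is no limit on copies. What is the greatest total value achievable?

$150

Best value-per-unit is #2 at 30/5, and filling with it alone uses weight 5×5=25. No mix of the others beats 5×30 = 150.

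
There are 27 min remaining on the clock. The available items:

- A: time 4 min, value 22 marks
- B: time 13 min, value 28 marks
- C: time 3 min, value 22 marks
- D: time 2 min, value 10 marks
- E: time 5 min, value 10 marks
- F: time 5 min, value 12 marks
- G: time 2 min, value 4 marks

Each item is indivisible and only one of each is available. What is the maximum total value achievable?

Check high-value combinations within 27 min:
- A+B+C+D+F: time 4+13+3+2+5=27, value 22+28+22+10+12=94
- A+B+C+D+E: time 4+13+3+2+5=27, value 22+28+22+10+10=92
- A+B+C+F+G: time 4+13+3+5+2=27, value 22+28+22+12+4=88
- A+B+C+D+G: time 4+13+3+2+2=24, value 22+28+22+10+4=86
- A+B+C+E+G: time 4+13+3+5+2=27, value 22+28+22+10+4=86
Best: 94 marks.

94 marks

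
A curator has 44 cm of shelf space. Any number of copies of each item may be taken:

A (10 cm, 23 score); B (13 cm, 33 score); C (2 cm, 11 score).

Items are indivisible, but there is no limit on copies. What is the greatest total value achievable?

Best value-per-unit is C at 11/2, and filling with it alone uses length 22×2=44. No mix of the others beats 22×11 = 242.

242 score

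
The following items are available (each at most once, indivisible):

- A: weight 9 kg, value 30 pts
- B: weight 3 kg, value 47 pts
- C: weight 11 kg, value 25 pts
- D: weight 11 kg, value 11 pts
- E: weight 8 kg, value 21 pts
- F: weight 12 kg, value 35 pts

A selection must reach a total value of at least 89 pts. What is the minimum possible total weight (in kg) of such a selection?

Subsets with value ≥ 89, sorted by total weight:
- A+B+E: weight 20, value 98
- B+C+E: weight 22, value 93
- B+E+F: weight 23, value 103
Minimum weight: 20 kg.

20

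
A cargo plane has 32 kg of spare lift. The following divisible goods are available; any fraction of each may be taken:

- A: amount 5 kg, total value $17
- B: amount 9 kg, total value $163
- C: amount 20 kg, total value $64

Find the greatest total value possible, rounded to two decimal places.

Take in order of value per unit:
- B (163/9 per unit): all 9 → value 163, running total 163.00
- A (17/5 per unit): all 5 → value 17, running total 180.00
- C (64/20 per unit): 18 of 20 → value 18×64/20 = 57.6000, running total 237.60
Total 237.60.

237.60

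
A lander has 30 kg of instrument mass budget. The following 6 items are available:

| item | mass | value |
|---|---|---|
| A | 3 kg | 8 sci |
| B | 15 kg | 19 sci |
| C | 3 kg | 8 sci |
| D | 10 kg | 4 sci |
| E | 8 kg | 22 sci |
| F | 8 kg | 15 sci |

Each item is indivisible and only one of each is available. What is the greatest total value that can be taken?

57 sci

This is a 0/1 knapsack; check combinations near the capacity.
- A+B+C+E: mass 3+15+3+8=29, value 8+19+8+22=57
- A+C+E+F: mass 3+3+8+8=22, value 8+8+22+15=53
- A+B+C+F: mass 3+15+3+8=29, value 8+19+8+15=50
- A+B+E: mass 3+15+8=26, value 8+19+22=49
Best: 57 sci.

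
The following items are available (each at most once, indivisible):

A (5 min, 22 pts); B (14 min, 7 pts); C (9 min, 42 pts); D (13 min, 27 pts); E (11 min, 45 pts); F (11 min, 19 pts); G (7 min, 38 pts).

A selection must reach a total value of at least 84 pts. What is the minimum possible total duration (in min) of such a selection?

Subsets with value ≥ 84, sorted by total duration:
- C+E: duration 20, value 87
- A+C+G: duration 21, value 102
- A+E+G: duration 23, value 105
- A+C+E: duration 25, value 109
Minimum duration: 20 min.

20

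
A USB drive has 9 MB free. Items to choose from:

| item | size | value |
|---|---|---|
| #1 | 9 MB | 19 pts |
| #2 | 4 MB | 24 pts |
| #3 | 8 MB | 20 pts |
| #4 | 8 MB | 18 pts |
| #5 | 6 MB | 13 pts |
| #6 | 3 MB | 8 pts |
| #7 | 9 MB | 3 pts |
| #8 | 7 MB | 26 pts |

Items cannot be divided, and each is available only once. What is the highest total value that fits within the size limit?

This is a 0/1 knapsack; check combinations near the capacity.
- #2+#6: size 4+3=7, value 24+8=32
- #8: size 7, value 26
- #2: size 4, value 24
- #5+#6: size 6+3=9, value 13+8=21
Best: 32 pts.

32 pts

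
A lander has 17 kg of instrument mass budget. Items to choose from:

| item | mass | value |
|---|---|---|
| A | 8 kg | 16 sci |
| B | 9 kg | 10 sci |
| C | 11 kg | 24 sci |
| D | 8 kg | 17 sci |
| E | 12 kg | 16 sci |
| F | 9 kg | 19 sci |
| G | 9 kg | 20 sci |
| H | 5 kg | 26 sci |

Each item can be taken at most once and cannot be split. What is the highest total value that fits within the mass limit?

50 sci

This is a 0/1 knapsack; check combinations near the capacity.
- C+H: mass 11+5=16, value 24+26=50
- G+H: mass 9+5=14, value 20+26=46
- F+H: mass 9+5=14, value 19+26=45
- D+H: mass 8+5=13, value 17+26=43
- A+H: mass 8+5=13, value 16+26=42
Best: 50 sci.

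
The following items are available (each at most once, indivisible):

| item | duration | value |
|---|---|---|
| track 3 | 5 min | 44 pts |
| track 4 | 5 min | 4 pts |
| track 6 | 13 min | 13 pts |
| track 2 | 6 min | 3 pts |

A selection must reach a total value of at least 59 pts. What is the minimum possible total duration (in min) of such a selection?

Subsets with value ≥ 59, sorted by total duration:
- track 3+track 4+track 6: duration 23, value 61
- track 3+track 6+track 2: duration 24, value 60
- track 3+track 4+track 6+track 2: duration 29, value 64
Minimum duration: 23 min.

23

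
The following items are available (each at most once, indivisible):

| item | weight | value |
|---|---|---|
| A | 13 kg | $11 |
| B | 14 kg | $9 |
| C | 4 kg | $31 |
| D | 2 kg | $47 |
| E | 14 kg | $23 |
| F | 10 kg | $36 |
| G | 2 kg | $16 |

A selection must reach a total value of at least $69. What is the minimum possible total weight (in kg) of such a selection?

Subsets with value ≥ 69, sorted by total weight:
- C+D: weight 6, value 78
- C+D+G: weight 8, value 94
- D+F: weight 12, value 83
- D+F+G: weight 14, value 99
Minimum weight: 6 kg.

6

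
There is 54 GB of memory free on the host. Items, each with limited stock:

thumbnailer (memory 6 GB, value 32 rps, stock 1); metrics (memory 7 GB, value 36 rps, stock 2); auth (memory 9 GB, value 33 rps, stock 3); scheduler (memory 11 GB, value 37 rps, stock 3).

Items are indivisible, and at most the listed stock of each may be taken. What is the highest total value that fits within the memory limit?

215 rps

Best selections within memory 54 and stock limits:
- 1×thumbnailer + 2×metrics + 3×scheduler: memory 53, value 215
- 2×metrics + 2×auth + 2×scheduler: memory 54, value 212
Best: 215 rps.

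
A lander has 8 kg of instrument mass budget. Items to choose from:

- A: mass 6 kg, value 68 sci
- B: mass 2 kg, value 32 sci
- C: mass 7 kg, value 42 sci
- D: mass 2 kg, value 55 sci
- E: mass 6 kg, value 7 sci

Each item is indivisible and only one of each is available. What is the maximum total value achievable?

123 sci

This is a 0/1 knapsack; check combinations near the capacity.
- A+D: mass 6+2=8, value 68+55=123
- A+B: mass 6+2=8, value 68+32=100
- B+D: mass 2+2=4, value 32+55=87
- A: mass 6, value 68
- D+E: mass 2+6=8, value 55+7=62
Best: 123 sci.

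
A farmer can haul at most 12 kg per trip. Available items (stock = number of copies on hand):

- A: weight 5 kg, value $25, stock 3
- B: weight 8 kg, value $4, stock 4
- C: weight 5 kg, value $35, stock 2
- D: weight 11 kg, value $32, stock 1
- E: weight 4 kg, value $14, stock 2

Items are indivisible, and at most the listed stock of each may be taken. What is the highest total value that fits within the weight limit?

$70

Best selections within weight 12 and stock limits:
- 2×C: weight 10, value 70
- 1×A + 1×C: weight 10, value 60
- 2×A: weight 10, value 50
- 1×C + 1×E: weight 9, value 49
Best: $70.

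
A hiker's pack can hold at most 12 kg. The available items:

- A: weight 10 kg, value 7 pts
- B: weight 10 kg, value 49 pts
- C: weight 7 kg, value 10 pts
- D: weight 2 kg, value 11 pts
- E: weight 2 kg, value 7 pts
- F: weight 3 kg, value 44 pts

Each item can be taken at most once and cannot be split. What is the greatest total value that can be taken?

This is a 0/1 knapsack; check combinations near the capacity.
- C+D+F: weight 7+2+3=12, value 10+11+44=65
- D+E+F: weight 2+2+3=7, value 11+7+44=62
- C+E+F: weight 7+2+3=12, value 10+7+44=61
Best: 65 pts.

65 pts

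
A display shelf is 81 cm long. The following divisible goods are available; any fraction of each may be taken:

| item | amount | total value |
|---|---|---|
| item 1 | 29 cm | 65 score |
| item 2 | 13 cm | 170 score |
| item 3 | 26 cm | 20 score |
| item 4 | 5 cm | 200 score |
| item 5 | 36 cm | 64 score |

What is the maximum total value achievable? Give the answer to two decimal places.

Take in order of value per unit:
- item 4 (200/5 per unit): all 5 → value 200, running total 200.00
- item 2 (170/13 per unit): all 13 → value 170, running total 370.00
- item 1 (65/29 per unit): all 29 → value 65, running total 435.00
- item 5 (64/36 per unit): 34 of 36 → value 34×64/36 = 60.4444, running total 495.44
Total 495.44.

495.44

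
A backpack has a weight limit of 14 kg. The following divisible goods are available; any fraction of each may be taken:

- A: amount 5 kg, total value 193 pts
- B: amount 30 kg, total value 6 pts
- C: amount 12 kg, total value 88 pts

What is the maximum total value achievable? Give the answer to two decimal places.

259.00

Take in order of value per unit:
- A (193/5 per unit): all 5 → value 193, running total 193.00
- C (88/12 per unit): 9 of 12 → value 9×88/12 = 66.0000, running total 259.00
Total 259.00.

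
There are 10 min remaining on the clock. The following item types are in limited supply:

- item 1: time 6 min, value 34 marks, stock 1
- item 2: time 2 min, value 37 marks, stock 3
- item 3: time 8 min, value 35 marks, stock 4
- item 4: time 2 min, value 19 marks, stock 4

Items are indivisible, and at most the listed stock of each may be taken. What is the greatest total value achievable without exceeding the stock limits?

149 marks

Best selections within time 10 and stock limits:
- 3×item 2 + 2×item 4: time 10, value 149
- 2×item 2 + 3×item 4: time 10, value 131
- 3×item 2 + 1×item 4: time 8, value 130
Best: 149 marks.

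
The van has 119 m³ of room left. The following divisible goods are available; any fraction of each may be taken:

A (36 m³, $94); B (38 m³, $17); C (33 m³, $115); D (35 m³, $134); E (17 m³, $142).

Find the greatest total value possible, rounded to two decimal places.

Take in order of value per unit:
- E (142/17 per unit): all 17 → value 142, running total 142.00
- D (134/35 per unit): all 35 → value 134, running total 276.00
- C (115/33 per unit): all 33 → value 115, running total 391.00
- A (94/36 per unit): 34 of 36 → value 34×94/36 = 88.7778, running total 479.78
Total 479.78.

479.78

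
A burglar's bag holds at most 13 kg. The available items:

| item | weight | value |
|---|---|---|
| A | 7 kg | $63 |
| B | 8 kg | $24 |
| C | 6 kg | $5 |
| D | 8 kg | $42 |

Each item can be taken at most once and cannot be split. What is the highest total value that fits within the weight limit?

$68

Check high-value combinations within 13 kg:
- A+C: weight 7+6=13, value 63+5=68
- A: weight 7, value 63
- D: weight 8, value 42
- B: weight 8, value 24
- C: weight 6, value 5
Best: $68.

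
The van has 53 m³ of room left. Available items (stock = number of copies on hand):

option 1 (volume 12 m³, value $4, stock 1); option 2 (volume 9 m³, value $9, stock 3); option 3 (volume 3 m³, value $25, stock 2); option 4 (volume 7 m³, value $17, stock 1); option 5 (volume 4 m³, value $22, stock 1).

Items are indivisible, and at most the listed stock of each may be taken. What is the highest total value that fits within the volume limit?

$116

Best selections within volume 53 and stock limits:
- 3×option 2 + 2×option 3 + 1×option 4 + 1×option 5: volume 44, value 116
- 1×option 1 + 2×option 2 + 2×option 3 + 1×option 4 + 1×option 5: volume 47, value 111
Best: $116.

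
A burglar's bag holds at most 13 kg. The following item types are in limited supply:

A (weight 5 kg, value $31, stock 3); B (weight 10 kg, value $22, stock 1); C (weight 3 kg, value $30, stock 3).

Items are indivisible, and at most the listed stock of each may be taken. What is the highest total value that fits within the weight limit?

Top feasible selections:
- 2×A + 1×C: weight 13, value 92
- 1×A + 2×C: weight 11, value 91
Best: $92.

$92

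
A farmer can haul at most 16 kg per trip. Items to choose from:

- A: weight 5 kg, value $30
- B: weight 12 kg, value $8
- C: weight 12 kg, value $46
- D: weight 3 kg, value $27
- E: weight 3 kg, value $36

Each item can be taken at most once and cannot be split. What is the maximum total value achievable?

$93

Check high-value combinations within 16 kg:
- A+D+E: weight 5+3+3=11, value 30+27+36=93
- C+E: weight 12+3=15, value 46+36=82
- C+D: weight 12+3=15, value 46+27=73
- A+E: weight 5+3=8, value 30+36=66
- D+E: weight 3+3=6, value 27+36=63
Best: $93.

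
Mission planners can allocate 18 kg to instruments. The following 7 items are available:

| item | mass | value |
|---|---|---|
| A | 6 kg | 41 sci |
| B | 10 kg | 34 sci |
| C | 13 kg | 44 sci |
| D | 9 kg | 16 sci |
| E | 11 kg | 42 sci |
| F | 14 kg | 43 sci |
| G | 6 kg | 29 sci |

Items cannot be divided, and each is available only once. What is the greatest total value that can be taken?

Check high-value combinations within 18 kg:
- A+E: mass 6+11=17, value 41+42=83
- A+B: mass 6+10=16, value 41+34=75
- E+G: mass 11+6=17, value 42+29=71
- A+G: mass 6+6=12, value 41+29=70
Best: 83 sci.

83 sci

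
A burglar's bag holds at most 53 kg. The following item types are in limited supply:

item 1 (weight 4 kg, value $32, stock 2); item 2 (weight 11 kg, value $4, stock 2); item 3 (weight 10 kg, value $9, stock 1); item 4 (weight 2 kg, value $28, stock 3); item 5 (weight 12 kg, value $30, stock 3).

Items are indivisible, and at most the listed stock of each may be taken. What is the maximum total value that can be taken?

$238

Best selections within weight 53 and stock limits:
- 2×item 1 + 3×item 4 + 3×item 5: weight 50, value 238
- 2×item 1 + 1×item 3 + 3×item 4 + 2×item 5: weight 48, value 217
- 2×item 1 + 1×item 2 + 3×item 4 + 2×item 5: weight 49, value 212
- 2×item 1 + 2×item 4 + 3×item 5: weight 48, value 210
Best: $238.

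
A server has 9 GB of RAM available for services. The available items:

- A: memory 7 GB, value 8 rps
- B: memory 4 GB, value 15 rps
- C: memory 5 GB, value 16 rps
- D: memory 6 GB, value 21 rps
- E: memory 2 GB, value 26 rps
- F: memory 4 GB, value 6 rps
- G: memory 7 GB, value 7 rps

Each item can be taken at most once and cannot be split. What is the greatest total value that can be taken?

Check high-value combinations within 9 GB:
- D+E: memory 6+2=8, value 21+26=47
- C+E: memory 5+2=7, value 16+26=42
- B+E: memory 4+2=6, value 15+26=41
- A+E: memory 7+2=9, value 8+26=34
Best: 47 rps.

47 rps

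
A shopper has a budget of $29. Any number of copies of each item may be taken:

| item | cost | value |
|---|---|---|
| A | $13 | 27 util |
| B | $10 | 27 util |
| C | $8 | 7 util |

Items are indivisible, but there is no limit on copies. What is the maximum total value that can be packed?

61 util

Best value-per-unit is B at 27/10; filling with it alone gives 2×27 = 54.
Optimal mix: 2×B + 1×C → cost 28, value 61.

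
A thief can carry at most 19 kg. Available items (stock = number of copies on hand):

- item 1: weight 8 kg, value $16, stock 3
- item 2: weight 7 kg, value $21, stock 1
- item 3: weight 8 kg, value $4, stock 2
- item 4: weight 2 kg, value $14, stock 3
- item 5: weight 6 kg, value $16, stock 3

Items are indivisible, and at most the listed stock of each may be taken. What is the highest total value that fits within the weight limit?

Best selections within weight 19 and stock limits:
- 1×item 2 + 3×item 4 + 1×item 5: weight 19, value 79
- 3×item 4 + 2×item 5: weight 18, value 74
- 1×item 2 + 2×item 4 + 1×item 5: weight 17, value 65
- 1×item 1 + 1×item 2 + 2×item 4: weight 19, value 65
Best: $79.

$79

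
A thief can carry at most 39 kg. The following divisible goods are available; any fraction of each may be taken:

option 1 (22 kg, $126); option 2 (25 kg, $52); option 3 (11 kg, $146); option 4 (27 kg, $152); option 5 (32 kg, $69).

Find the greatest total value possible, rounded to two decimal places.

305.78

Take in order of value per unit:
- option 3 (146/11 per unit): all 11 → value 146, running total 146.00
- option 1 (126/22 per unit): all 22 → value 126, running total 272.00
- option 4 (152/27 per unit): 6 of 27 → value 6×152/27 = 33.7778, running total 305.78
Total 305.78.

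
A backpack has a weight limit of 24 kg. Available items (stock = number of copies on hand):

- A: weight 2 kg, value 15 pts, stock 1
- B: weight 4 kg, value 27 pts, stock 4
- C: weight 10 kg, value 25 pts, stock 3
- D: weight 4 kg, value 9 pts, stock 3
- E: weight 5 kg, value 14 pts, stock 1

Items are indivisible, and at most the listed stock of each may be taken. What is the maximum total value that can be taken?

Best selections within weight 24 and stock limits:
- 1×A + 4×B + 1×E: weight 23, value 137
- 1×A + 4×B + 1×D: weight 22, value 132
- 4×B + 2×D: weight 24, value 126
- 1×A + 4×B: weight 18, value 123
Best: 137 pts.

137 pts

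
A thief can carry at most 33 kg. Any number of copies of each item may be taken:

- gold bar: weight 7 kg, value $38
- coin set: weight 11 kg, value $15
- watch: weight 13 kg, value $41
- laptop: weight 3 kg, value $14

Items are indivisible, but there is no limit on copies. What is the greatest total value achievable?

Best value-per-unit is gold bar at 38/7; filling with it alone gives 4×38 = 152.
Optimal mix: 3×gold bar + 4×laptop → weight 33, value 170.

$170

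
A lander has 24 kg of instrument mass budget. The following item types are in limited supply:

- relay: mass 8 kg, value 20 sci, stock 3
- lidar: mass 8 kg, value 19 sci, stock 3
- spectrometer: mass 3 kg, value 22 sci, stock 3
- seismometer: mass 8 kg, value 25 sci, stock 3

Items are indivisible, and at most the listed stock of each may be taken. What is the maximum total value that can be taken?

Top feasible selections:
- 2×spectrometer + 2×seismometer: mass 22, value 94
- 3×spectrometer + 1×seismometer: mass 17, value 91
- 1×relay + 2×spectrometer + 1×seismometer: mass 22, value 89
Best: 94 sci.

94 sci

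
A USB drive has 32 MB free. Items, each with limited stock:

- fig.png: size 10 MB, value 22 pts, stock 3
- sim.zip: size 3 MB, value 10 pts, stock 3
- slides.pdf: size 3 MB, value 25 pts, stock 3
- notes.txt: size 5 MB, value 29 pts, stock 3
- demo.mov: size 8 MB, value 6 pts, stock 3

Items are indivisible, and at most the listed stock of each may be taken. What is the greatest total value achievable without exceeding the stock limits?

182 pts

Top feasible selections:
- 2×sim.zip + 3×slides.pdf + 3×notes.txt: size 30, value 182
- 1×sim.zip + 3×slides.pdf + 3×notes.txt: size 27, value 172
- 3×slides.pdf + 3×notes.txt + 1×demo.mov: size 32, value 168
Best: 182 pts.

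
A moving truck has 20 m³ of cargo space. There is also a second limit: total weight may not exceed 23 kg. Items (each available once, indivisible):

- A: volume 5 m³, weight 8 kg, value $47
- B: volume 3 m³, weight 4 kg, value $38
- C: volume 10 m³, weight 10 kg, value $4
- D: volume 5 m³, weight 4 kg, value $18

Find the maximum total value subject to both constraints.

$103

Feasible sets respecting both limits:
- A+B+D: volume 13, weight 16, value 103
- A+B+C: volume 18, weight 22, value 89
- A+B: volume 8, weight 12, value 85
Best: $103.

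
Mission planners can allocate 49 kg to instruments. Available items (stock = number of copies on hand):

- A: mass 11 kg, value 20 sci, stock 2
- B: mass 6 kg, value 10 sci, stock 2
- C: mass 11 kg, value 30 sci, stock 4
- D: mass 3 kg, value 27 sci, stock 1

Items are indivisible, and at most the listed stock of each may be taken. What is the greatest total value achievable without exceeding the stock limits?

Best selections within mass 49 and stock limits:
- 4×C + 1×D: mass 47, value 147
- 1×A + 3×C + 1×D: mass 47, value 137
- 2×B + 3×C + 1×D: mass 48, value 137
- 1×B + 3×C + 1×D: mass 42, value 127
Best: 147 sci.

147 sci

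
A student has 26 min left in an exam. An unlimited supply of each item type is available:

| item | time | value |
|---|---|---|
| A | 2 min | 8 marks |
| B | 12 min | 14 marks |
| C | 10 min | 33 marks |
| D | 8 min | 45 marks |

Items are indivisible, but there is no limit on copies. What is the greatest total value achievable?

143 marks

Best value-per-unit is D at 45/8; filling with it alone gives 3×45 = 135.
Optimal mix: 1×A + 3×D → time 26, value 143.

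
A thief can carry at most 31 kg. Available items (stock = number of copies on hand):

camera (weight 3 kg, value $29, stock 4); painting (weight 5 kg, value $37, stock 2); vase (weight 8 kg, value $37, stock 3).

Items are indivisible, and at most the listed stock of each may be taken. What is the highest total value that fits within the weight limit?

$227

Top feasible selections:
- 4×camera + 2×painting + 1×vase: weight 30, value 227
- 3×camera + 2×painting + 1×vase: weight 27, value 198
- 3×camera + 1×painting + 2×vase: weight 30, value 198
- 4×camera + 2×painting: weight 22, value 190
Best: $227.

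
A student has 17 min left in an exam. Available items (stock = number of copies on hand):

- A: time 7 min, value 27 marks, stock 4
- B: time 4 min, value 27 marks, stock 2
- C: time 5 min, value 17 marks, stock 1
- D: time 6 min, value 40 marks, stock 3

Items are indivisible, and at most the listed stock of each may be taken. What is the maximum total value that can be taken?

Best selections within time 17 and stock limits:
- 1×B + 2×D: time 16, value 107
- 1×C + 2×D: time 17, value 97
Best: 107 marks.

107 marks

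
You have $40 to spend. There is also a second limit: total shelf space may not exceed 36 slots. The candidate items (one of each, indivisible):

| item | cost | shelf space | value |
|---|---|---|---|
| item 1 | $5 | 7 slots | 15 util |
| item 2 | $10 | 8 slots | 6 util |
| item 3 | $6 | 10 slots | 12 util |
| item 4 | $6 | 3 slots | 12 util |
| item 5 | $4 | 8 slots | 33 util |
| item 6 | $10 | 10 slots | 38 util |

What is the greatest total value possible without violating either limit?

104 util

Feasible sets respecting both limits:
- item 1+item 2+item 4+item 5+item 6: cost 35, shelf space 36, value 104
- item 1+item 3+item 5+item 6: cost 25, shelf space 35, value 98
- item 1+item 4+item 5+item 6: cost 25, shelf space 28, value 98
Best: 104 util.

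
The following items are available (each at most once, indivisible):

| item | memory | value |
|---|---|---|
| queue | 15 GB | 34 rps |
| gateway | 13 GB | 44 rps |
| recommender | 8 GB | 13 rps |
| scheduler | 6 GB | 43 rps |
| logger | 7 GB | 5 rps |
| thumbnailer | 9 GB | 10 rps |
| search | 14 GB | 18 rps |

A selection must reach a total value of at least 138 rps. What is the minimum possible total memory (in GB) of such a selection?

Subsets with value ≥ 138, sorted by total memory:
- queue+gateway+scheduler+search: memory 48, value 139
- queue+gateway+recommender+scheduler+logger: memory 49, value 139
- queue+gateway+recommender+scheduler+thumbnailer: memory 51, value 144
Minimum memory: 48 GB.

48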